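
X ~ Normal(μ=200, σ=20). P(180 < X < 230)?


z₁=(180-200)/20=-1.0, z₂=(230-200)/20=1.5
P = Φ(1.5) - Φ(-1.0) = 0.933193 - 0.158655 = 0.774538 ≈ 0.7745

P(180 < X < 230) ≈ 0.7745


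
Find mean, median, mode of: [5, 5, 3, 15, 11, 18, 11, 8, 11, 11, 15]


Sorted: [3, 5, 5, 8, 11, 11, 11, 11, 15, 15, 18]
Mean = 113/11
Median = 11
Freq: {5: 2, 3: 1, 15: 2, 11: 4, 18: 1, 8: 1}
Mode: [11]

Mean=113/11, Median=11, Mode=11


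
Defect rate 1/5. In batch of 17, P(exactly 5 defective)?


Binomial: P(X=5) = C(17,5)×p^5×(1-p)^12
= 6188 × 1/3125 × 16777216/244140625 = 103817412608/762939453125

P(X=5) = 103817412608/762939453125 ≈ 13.61%


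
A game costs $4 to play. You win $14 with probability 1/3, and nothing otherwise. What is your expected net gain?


E[gain] = (14-4)×1/3 + (-4)×2/3
= 10/3 - 8/3 = 2/3

Expected net gain = $2/3 ≈ $0.67


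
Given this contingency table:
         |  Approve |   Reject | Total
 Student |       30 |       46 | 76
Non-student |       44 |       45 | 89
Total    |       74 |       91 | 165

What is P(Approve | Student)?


P(Approve | Student) = 30/(30+46) = 30/76 = 15/38

P(Approve|Student) = 15/38 ≈ 39.47%


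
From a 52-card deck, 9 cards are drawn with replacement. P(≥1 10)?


P(not a 10) = 48/52 = 12/13
P(none in 9 draws) = (12/13)^9 = 5159780352/10604499373
P(≥1 10) = 1 - 5159780352/10604499373 = 5444719021/10604499373

P = 5444719021/10604499373 ≈ 51.34%


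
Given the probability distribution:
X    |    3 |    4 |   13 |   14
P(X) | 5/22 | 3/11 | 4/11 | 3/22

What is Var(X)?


E[X] = 185/22
E[X²] = 2081/22
Var(X) = E[X²] - (E[X])² = 2081/22 - 34225/484 = 11557/484

Var(X) = 11557/484 ≈ 23.8781


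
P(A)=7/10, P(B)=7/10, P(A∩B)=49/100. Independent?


P(A)×P(B) = 49/100
P(A∩B) = 49/100
Equal ✓ → Independent

Yes, independent


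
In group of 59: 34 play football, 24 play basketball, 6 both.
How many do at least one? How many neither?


|A∪B| = 34+24-6 = 52
Neither = 59-52 = 7

At least one: 52; Neither: 7


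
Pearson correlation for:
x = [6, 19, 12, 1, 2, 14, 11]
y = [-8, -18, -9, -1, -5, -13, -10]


n=7, Σx=65, Σy=-64, Σxy=-801, Σx²=863, Σy²=764
r = (7×(-801) - 65×(-64))/√((7×863 - 65²)(7×764 - (-64)²))
= -1447/√(1816×1252) = -1447/√2273632 ≈ -1447/1507.8568 ≈ -0.9596

r ≈ -0.9596


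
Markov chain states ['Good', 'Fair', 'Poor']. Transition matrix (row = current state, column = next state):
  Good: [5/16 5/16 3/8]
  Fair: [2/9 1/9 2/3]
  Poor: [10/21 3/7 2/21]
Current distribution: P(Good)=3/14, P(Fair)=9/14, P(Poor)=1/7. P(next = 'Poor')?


P(next=Poor) = Σᵢ P(now=i)×P(i→Poor)
= 3/14×3/8 + 9/14×2/3 + 1/7×2/21
= 9/112 + 3/7 + 2/147 = 1229/2352

P = 1229/2352 ≈ 0.5225


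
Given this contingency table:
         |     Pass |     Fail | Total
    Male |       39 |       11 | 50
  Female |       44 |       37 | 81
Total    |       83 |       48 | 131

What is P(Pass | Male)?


P(Pass | Male) = 39/(39+11) = 39/50

P(Pass|Male) = 39/50 ≈ 78.00%


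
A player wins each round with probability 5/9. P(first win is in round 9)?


Geometric: P(X=9) = (1-p)^(k-1)×p = (4/9)^8×5/9 = 327680/387420489

P(X=9) = 327680/387420489 ≈ 0.08%


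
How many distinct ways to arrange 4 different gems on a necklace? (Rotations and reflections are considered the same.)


Free circular arrangements: rotations and reflections both identified.
(n-1)!/2 = 3!/2 = 6/2 = 3

3


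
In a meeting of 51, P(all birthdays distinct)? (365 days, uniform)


P(all different) = Π(365-i)/365 for i=0..50
= (365/365)×(364/365)×...×(315/365)
= 0.025568

P ≈ 0.0256 ≈ 2.56%


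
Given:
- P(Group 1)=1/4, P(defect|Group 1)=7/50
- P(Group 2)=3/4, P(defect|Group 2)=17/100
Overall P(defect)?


P(B) = Σ P(B|Aᵢ)×P(Aᵢ)
  7/50×1/4 = 7/200
  17/100×3/4 = 51/400
Sum = 13/80

P(defect) = 13/80 ≈ 16.25%


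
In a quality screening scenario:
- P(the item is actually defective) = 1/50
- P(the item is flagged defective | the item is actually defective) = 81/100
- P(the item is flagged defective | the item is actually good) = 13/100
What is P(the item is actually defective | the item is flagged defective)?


Using Bayes' theorem:
P(A|B) = P(B|A)·P(A) / P(B)

P(the item is flagged defective) = 81/100 × 1/50 + 13/100 × 49/50
= 81/5000 + 637/5000 = 359/2500

P(the item is actually defective|the item is flagged defective) = (81/5000) / (359/2500) = 81/718

P(the item is actually defective|the item is flagged defective) = 81/718 ≈ 11.28%


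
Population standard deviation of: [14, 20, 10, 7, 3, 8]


Mean = 62/6 = 31/3
  (14-31/3)²=121/9
  (20-31/3)²=841/9
  (10-31/3)²=1/9
  (7-31/3)²=100/9
  (3-31/3)²=484/9
  (8-31/3)²=49/9
Σ(x-μ)² = 532/3
σ² = (532/3)/6 = 266/9

σ = √(266/9) ≈ 5.4365


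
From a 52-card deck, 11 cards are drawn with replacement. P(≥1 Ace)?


P(not a Ace) = 48/52 = 12/13
P(none in 11 draws) = (12/13)^11 = 743008370688/1792160394037
P(≥1 Ace) = 1 - 743008370688/1792160394037 = 1049152023349/1792160394037

P = 1049152023349/1792160394037 ≈ 58.54%


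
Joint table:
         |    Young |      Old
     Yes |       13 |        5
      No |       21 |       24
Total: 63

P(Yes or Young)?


P(Yes∨Young) = P(Yes) + P(Young) - P(Yes∧Young)
= (18 + 34 - 13)/63 = 39/63 = 13/21

P = 13/21 ≈ 61.90%


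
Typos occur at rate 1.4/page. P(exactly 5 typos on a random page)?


Poisson(λ=1.4): P(X=5) = e^(-λ)×λ^k/k!
= e^(-1.4) × 1.4^5 / 5!
≈ 0.2465969639 × 5.37824 / 120 ≈ 0.011052

P(X=5) ≈ 0.011052 ≈ 1.11%


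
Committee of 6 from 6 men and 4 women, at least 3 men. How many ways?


Count by #men:
  3M,3W: C(6,3)×C(4,3)=80
  4M,2W: C(6,4)×C(4,2)=90
  5M,1W: C(6,5)×C(4,1)=24
  6M,0W: C(6,6)×C(4,0)=1
Total = 195

195


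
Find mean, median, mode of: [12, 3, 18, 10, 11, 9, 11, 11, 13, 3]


Sorted: [3, 3, 9, 10, 11, 11, 11, 12, 13, 18]
Mean = 101/10
Median = 11
Freq: {12: 1, 3: 2, 18: 1, 10: 1, 11: 3, 9: 1, 13: 1}
Mode: [11]

Mean=101/10, Median=11, Mode=11


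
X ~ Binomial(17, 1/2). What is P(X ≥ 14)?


P(X ≥ 14) = Σ P(X=i) for i=14..17
P(X=14) = 85/16384
P(X=15) = 17/16384
P(X=16) = 17/131072
P(X=17) = 1/131072
Sum = 417/65536

P(X ≥ 14) = 417/65536 ≈ 0.64%


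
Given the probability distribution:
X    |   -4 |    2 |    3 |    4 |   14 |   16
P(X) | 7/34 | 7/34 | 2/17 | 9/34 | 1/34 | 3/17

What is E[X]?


E[X] = Σ x·P(X=x)
= (-4)×(7/34) + (2)×(7/34) + (3)×(2/17) + (4)×(9/34) + (14)×(1/34) + (16)×(3/17)
= 72/17

E[X] = 72/17


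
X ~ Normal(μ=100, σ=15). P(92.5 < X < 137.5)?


z₁=(92.5-100)/15=-0.5, z₂=(137.5-100)/15=2.5
P = Φ(2.5) - Φ(-0.5) = 0.993790 - 0.308538 = 0.685252 ≈ 0.6853

P(92.5 < X < 137.5) ≈ 0.6853


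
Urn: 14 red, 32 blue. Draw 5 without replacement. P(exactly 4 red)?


Hypergeometric: C(14,4)×C(32,1)/C(46,5)
= 1001×32/1370754 = 208/8901

P(X=4) = 208/8901 ≈ 2.34%


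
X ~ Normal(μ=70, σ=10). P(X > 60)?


z = (60-70)/10 = -1.0
P(X > 60) = 1 - P(Z ≤ -1.0) = 1 - 0.1587 = 0.8413

P(X > 60) ≈ 0.8413


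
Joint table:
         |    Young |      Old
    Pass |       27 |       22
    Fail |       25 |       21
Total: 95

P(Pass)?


P(Pass) = (27+22)/95 = 49/95

P(Pass) = 49/95 ≈ 51.58%


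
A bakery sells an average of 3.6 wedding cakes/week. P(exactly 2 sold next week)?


Poisson(λ=3.6): P(X=2) = e^(-λ)×λ^k/k!
= e^(-3.6) × 3.6^2 / 2!
≈ 0.02732372245 × 12.96 / 2 ≈ 0.177058

P(X=2) ≈ 0.177058 ≈ 17.71%


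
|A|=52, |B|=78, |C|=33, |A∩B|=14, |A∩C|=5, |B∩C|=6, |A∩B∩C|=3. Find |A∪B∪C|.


|A∪B∪C| = 52+78+33-14-5-6+3 = 141

|A∪B∪C| = 141


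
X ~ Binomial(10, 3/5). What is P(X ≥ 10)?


P(X ≥ 10) = Σ P(X=i) for i=10..10
P(X=10) = 59049/9765625
Sum = 59049/9765625

P(X ≥ 10) = 59049/9765625 ≈ 0.60%


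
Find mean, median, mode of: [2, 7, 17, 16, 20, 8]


Sorted: [2, 7, 8, 16, 17, 20]
Mean = 70/6 = 35/3
Median = 12
Freq: {2: 1, 7: 1, 17: 1, 16: 1, 20: 1, 8: 1}
Mode: No mode

Mean=35/3, Median=12, Mode=No mode


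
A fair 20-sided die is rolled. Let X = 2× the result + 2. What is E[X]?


E[die] = (1+20)/2 = 21/2
E[X] = 2×21/2 + 2 = 23

E[X] = 23


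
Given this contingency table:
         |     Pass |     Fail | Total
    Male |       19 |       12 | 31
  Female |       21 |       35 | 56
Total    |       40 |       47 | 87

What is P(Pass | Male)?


P(Pass | Male) = 19/(19+12) = 19/31

P(Pass|Male) = 19/31 ≈ 61.29%


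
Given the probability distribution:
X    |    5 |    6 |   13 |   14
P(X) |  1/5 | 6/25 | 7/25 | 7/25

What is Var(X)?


E[X] = 10
E[X²] = 2896/25
Var(X) = E[X²] - (E[X])² = 2896/25 - 100 = 396/25

Var(X) = 396/25 ≈ 15.8400


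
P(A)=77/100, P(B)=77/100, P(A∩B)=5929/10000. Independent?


P(A)×P(B) = 5929/10000
P(A∩B) = 5929/10000
Equal ✓ → Independent

Yes, independent


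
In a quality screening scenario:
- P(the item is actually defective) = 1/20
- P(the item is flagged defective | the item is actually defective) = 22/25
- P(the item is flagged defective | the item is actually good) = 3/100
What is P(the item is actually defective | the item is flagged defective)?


Using Bayes' theorem:
P(A|B) = P(B|A)·P(A) / P(B)

P(the item is flagged defective) = 22/25 × 1/20 + 3/100 × 19/20
= 11/250 + 57/2000 = 29/400

P(the item is actually defective|the item is flagged defective) = (11/250) / (29/400) = 88/145

P(the item is actually defective|the item is flagged defective) = 88/145 ≈ 60.69%


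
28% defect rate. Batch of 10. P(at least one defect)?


P(all good) = (18/25)^10 = 3570467226624/95367431640625
P(≥1 defect) = 91796964414001/95367431640625

P = 91796964414001/95367431640625 ≈ 96.26%


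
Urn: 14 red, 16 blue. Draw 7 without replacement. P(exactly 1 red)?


Hypergeometric: C(14,1)×C(16,6)/C(30,7)
= 14×8008/2035800 = 1078/19575

P(X=1) = 1078/19575 ≈ 5.51%


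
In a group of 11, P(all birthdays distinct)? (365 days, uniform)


P(all different) = Π(365-i)/365 for i=0..10
= (365/365)×(364/365)×...×(355/365)
= 0.858859

P ≈ 0.8589 ≈ 85.89%


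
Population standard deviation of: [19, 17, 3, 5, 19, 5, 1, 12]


Mean = 81/8
  (19-81/8)²=5041/64
  (17-81/8)²=3025/64
  (3-81/8)²=3249/64
  (5-81/8)²=1681/64
  (19-81/8)²=5041/64
  (5-81/8)²=1681/64
  (1-81/8)²=5329/64
  (12-81/8)²=225/64
Σ(x-μ)² = 3159/8
σ² = (3159/8)/8 = 3159/64

σ = √(3159/64) ≈ 7.0256


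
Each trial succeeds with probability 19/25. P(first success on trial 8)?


Geometric: P(X=8) = (1-p)^(k-1)×p = (6/25)^7×19/25 = 5318784/152587890625

P(X=8) = 5318784/152587890625 ≈ 0.00%


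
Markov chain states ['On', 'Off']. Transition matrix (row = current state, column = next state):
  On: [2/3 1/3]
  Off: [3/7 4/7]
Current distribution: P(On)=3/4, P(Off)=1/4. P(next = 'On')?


P(next=On) = Σᵢ P(now=i)×P(i→On)
= 3/4×2/3 + 1/4×3/7
= 1/2 + 3/28 = 17/28

P = 17/28 ≈ 0.6071


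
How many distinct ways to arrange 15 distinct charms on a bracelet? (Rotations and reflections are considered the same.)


Free circular arrangements: rotations and reflections both identified.
(n-1)!/2 = 14!/2 = 87178291200/2 = 43589145600

43589145600


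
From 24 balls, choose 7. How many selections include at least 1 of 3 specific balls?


Complement: C(24,7) - C(21,7) = 346104 - 116280 = 229824

229824


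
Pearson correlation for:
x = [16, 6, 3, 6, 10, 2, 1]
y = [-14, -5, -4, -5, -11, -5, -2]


n=7, Σx=44, Σy=-46, Σxy=-418, Σx²=442, Σy²=412
r = (7×(-418) - 44×(-46))/√((7×442 - 44²)(7×412 - (-46)²))
= -902/√(1158×768) = -902/√889344 ≈ -902/943.0504 ≈ -0.9565

r ≈ -0.9565


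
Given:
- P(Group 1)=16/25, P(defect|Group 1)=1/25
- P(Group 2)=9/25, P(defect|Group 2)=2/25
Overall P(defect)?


P(B) = Σ P(B|Aᵢ)×P(Aᵢ)
  1/25×16/25 = 16/625
  2/25×9/25 = 18/625
Sum = 34/625

P(defect) = 34/625 ≈ 5.44%


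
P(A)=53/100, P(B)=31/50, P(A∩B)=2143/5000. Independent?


P(A)×P(B) = 1643/5000
P(A∩B) = 2143/5000
Not equal → NOT independent

No, not independent


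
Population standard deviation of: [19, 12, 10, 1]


Mean = 42/4 = 21/2
  (19-21/2)²=289/4
  (12-21/2)²=9/4
  (10-21/2)²=1/4
  (1-21/2)²=361/4
Σ(x-μ)² = 165
σ² = 165/4

σ = √(165/4) ≈ 6.4226


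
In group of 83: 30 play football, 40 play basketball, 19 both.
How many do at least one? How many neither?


|A∪B| = 30+40-19 = 51
Neither = 83-51 = 32

At least one: 51; Neither: 32


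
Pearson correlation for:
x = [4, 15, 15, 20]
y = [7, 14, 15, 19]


n=4, Σx=54, Σy=55, Σxy=843, Σx²=866, Σy²=831
r = (4×843 - 54×55)/√((4×866 - 54²)(4×831 - 55²))
= 402/√(548×299) = 402/√163852 ≈ 402/404.7864 ≈ 0.9931

r ≈ 0.9931


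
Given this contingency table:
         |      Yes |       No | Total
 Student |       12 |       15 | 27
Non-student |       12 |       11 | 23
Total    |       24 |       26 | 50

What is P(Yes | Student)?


P(Yes | Student) = 12/(12+15) = 12/27 = 4/9

P(Yes|Student) = 4/9 ≈ 44.44%


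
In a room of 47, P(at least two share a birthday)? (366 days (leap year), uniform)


P(all different) = Π(366-i)/366 for i=0..46
= 0.045628
P(match) = 1 - 0.045628 = 0.954372

P ≈ 0.9544 ≈ 95.44%


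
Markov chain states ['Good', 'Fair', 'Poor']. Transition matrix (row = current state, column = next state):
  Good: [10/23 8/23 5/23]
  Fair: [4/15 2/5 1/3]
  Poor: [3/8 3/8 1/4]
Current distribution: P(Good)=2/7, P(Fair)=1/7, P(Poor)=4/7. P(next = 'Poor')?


P(next=Poor) = Σᵢ P(now=i)×P(i→Poor)
= 2/7×5/23 + 1/7×1/3 + 4/7×1/4
= 10/161 + 1/21 + 1/7 = 122/483

P = 122/483 ≈ 0.2526


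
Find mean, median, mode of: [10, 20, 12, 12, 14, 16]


Sorted: [10, 12, 12, 14, 16, 20]
Mean = 84/6 = 14
Median = 13
Freq: {10: 1, 20: 1, 12: 2, 14: 1, 16: 1}
Mode: [12]

Mean=14, Median=13, Mode=12


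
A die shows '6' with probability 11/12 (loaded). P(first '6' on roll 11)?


Geometric: P(X=11) = (1-p)^(k-1)×p = (1/12)^10×11/12 = 11/743008370688

P(X=11) = 11/743008370688 ≈ 0.00%


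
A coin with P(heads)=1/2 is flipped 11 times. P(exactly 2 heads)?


Binomial: P(X=2) = C(11,2)×p^2×(1-p)^9
= 55 × 1/4 × 1/512 = 55/2048

P(X=2) = 55/2048 ≈ 2.69%


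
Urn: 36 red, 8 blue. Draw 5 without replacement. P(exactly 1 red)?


Hypergeometric: C(36,1)×C(8,4)/C(44,5)
= 36×70/1086008 = 45/19393

P(X=1) = 45/19393 ≈ 0.23%


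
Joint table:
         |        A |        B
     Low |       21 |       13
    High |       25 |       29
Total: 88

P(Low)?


P(Low) = (21+13)/88 = 34/88 = 17/44

P(Low) = 17/44 ≈ 38.64%


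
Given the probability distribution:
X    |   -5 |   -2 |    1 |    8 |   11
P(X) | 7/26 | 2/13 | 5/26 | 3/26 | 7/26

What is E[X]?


E[X] = Σ x·P(X=x)
= (-5)×(7/26) + (-2)×(2/13) + (1)×(5/26) + (8)×(3/26) + (11)×(7/26)
= 63/26

E[X] = 63/26


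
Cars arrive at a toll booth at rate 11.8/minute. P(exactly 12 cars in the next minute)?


Poisson(λ=11.8): P(X=12) = e^(-λ)×λ^k/k!
= e^(-11.8) × 11.8^12 / 12!
≈ 7.504557915e-06 × 7.28759262511e+12 / 479001600 ≈ 0.114175

P(X=12) ≈ 0.114175 ≈ 11.42%


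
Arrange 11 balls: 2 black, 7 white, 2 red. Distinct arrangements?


11!/(2!×7!×2!) = 1980

1980


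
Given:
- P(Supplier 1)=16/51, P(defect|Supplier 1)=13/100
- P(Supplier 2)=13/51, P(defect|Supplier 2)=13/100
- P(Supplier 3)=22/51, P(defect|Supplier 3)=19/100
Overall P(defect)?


P(B) = Σ P(B|Aᵢ)×P(Aᵢ)
  13/100×16/51 = 52/1275
  13/100×13/51 = 169/5100
  19/100×22/51 = 209/2550
Sum = 53/340

P(defect) = 53/340 ≈ 15.59%


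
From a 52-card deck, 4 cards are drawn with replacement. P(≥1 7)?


P(not a 7) = 48/52 = 12/13
P(none in 4 draws) = (12/13)^4 = 20736/28561
P(≥1 7) = 1 - 20736/28561 = 7825/28561

P = 7825/28561 ≈ 27.40%


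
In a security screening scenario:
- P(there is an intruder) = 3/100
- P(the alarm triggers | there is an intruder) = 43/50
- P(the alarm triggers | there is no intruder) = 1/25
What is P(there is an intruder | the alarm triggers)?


Using Bayes' theorem:
P(A|B) = P(B|A)·P(A) / P(B)

P(the alarm triggers) = 43/50 × 3/100 + 1/25 × 97/100
= 129/5000 + 97/2500 = 323/5000

P(there is an intruder|the alarm triggers) = (129/5000) / (323/5000) = 129/323

P(there is an intruder|the alarm triggers) = 129/323 ≈ 39.94%


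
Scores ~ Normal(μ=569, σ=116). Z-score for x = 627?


z = (x - μ)/σ = (627 - 569)/116 = 0.5

z = 0.5


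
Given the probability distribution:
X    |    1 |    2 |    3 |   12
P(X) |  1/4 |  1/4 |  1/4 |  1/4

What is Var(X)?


E[X] = 9/2
E[X²] = 79/2
Var(X) = E[X²] - (E[X])² = 79/2 - 81/4 = 77/4

Var(X) = 77/4 ≈ 19.2500


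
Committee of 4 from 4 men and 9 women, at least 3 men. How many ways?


Count by #men:
  3M,1W: C(4,3)×C(9,1)=36
  4M,0W: C(4,4)×C(9,0)=1
Total = 37

37


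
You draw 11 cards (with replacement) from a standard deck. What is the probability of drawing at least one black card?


P(not a black card) = 26/52 = 1/2
P(none in 11 draws) = (1/2)^11 = 1/2048
P(≥1 black card) = 1 - 1/2048 = 2047/2048

P = 2047/2048 ≈ 99.95%


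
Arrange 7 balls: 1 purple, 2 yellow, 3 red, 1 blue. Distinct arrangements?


7!/(1!×2!×3!×1!) = 420

420


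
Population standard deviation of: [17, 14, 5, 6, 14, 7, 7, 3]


Mean = 73/8
  (17-73/8)²=3969/64
  (14-73/8)²=1521/64
  (5-73/8)²=1089/64
  (6-73/8)²=625/64
  (14-73/8)²=1521/64
  (7-73/8)²=289/64
  (7-73/8)²=289/64
  (3-73/8)²=2401/64
Σ(x-μ)² = 1463/8
σ² = (1463/8)/8 = 1463/64

σ = √(1463/64) ≈ 4.7811


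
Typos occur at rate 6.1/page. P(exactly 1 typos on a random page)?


Poisson(λ=6.1): P(X=1) = e^(-λ)×λ^k/k!
= e^(-6.1) × 6.1^1 / 1!
≈ 0.002242867719 × 6.1 / 1 ≈ 0.013681

P(X=1) ≈ 0.013681 ≈ 1.37%


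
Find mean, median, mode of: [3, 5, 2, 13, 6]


Sorted: [2, 3, 5, 6, 13]
Mean = 29/5
Median = 5
Freq: {3: 1, 5: 1, 2: 1, 13: 1, 6: 1}
Mode: No mode

Mean=29/5, Median=5, Mode=No mode


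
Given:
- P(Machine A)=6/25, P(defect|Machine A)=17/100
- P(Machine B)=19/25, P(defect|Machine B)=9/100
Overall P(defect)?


P(B) = Σ P(B|Aᵢ)×P(Aᵢ)
  17/100×6/25 = 51/1250
  9/100×19/25 = 171/2500
Sum = 273/2500

P(defect) = 273/2500 ≈ 10.92%


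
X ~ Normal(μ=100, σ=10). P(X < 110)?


z = (110-100)/10 = 1.0
P(Z < 1.0) = 0.8413

P(X < 110) ≈ 0.8413


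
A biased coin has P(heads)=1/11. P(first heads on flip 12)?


Geometric: P(X=12) = (1-p)^(k-1)×p = (10/11)^11×1/11 = 100000000000/3138428376721

P(X=12) = 100000000000/3138428376721 ≈ 3.19%


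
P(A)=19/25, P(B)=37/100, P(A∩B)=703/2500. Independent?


P(A)×P(B) = 703/2500
P(A∩B) = 703/2500
Equal ✓ → Independent

Yes, independent


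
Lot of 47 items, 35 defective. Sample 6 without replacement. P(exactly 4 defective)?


Hypergeometric: C(35,4)×C(12,2)/C(47,6)
= 52360×66/10737573 = 14960/46483

P(X=4) = 14960/46483 ≈ 32.18%


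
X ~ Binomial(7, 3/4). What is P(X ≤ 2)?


P(X ≤ 2) = Σ P(X=i) for i=0..2
P(X=0) = 1/16384
P(X=1) = 21/16384
P(X=2) = 189/16384
Sum = 211/16384

P(X ≤ 2) = 211/16384 ≈ 1.29%


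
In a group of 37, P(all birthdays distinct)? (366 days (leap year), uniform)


P(all different) = Π(366-i)/366 for i=0..36
= (366/366)×(365/366)×...×(330/366)
= 0.152077

P ≈ 0.1521 ≈ 15.21%


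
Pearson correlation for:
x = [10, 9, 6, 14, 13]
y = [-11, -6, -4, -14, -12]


n=5, Σx=52, Σy=-47, Σxy=-540, Σx²=582, Σy²=513
r = (5×(-540) - 52×(-47))/√((5×582 - 52²)(5×513 - (-47)²))
= -256/√(206×356) = -256/√73336 ≈ -256/270.8062 ≈ -0.9453

r ≈ -0.9453


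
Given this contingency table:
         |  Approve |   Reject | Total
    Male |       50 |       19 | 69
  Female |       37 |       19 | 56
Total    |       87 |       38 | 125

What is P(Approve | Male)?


P(Approve | Male) = 50/(50+19) = 50/69

P(Approve|Male) = 50/69 ≈ 72.46%


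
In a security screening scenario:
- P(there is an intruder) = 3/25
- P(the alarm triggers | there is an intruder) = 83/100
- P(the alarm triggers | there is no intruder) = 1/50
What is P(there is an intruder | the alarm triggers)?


Using Bayes' theorem:
P(A|B) = P(B|A)·P(A) / P(B)

P(the alarm triggers) = 83/100 × 3/25 + 1/50 × 22/25
= 249/2500 + 11/625 = 293/2500

P(there is an intruder|the alarm triggers) = (249/2500) / (293/2500) = 249/293

P(there is an intruder|the alarm triggers) = 249/293 ≈ 84.98%


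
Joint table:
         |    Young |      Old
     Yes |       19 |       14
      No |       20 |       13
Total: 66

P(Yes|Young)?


P(Yes|Young) = 19/(19+20) = 19/39

P = 19/39 ≈ 48.72%


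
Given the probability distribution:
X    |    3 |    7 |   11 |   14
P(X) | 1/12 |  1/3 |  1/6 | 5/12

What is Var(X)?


E[X] = 41/4
E[X²] = 1427/12
Var(X) = E[X²] - (E[X])² = 1427/12 - 1681/16 = 665/48

Var(X) = 665/48 ≈ 13.8542


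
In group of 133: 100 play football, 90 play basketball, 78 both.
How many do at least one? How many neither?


|A∪B| = 100+90-78 = 112
Neither = 133-112 = 21

At least one: 112; Neither: 21


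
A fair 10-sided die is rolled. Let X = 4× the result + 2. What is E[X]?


E[die] = (1+10)/2 = 11/2
E[X] = 4×11/2 + 2 = 24

E[X] = 24


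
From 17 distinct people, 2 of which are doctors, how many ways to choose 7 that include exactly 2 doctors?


Choose 2 of the 2 doctors and 5 of the other 15 people:
C(2,2)×C(15,5) = 1×3003 = 3003

3003


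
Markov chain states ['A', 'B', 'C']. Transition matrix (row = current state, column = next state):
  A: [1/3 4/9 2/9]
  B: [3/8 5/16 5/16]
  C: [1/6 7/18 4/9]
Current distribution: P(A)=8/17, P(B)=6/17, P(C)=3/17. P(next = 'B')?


P(next=B) = Σᵢ P(now=i)×P(i→B)
= 8/17×4/9 + 6/17×5/16 + 3/17×7/18
= 32/153 + 15/136 + 7/102 = 475/1224

P = 475/1224 ≈ 0.3881


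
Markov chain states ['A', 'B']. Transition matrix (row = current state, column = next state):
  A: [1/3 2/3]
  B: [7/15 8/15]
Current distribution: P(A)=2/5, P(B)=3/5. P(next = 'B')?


P(next=B) = Σᵢ P(now=i)×P(i→B)
= 2/5×2/3 + 3/5×8/15
= 4/15 + 8/25 = 44/75

P = 44/75 ≈ 0.5867


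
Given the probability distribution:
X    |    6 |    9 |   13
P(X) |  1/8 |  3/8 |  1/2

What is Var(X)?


E[X] = 85/8
E[X²] = 955/8
Var(X) = E[X²] - (E[X])² = 955/8 - 7225/64 = 415/64

Var(X) = 415/64 ≈ 6.4844


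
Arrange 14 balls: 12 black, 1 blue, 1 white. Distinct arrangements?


14!/(12!×1!×1!) = 182

182


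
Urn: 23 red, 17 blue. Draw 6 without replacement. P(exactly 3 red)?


Hypergeometric: C(23,3)×C(17,3)/C(40,6)
= 1771×680/3838380 = 8602/27417

P(X=3) = 8602/27417 ≈ 31.37%


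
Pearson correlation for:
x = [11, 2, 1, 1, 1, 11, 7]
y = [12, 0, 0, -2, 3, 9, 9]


n=7, Σx=34, Σy=31, Σxy=295, Σx²=298, Σy²=319
r = (7×295 - 34×31)/√((7×298 - 34²)(7×319 - 31²))
= 1011/√(930×1272) = 1011/√1182960 ≈ 1011/1087.6396 ≈ 0.9295

r ≈ 0.9295


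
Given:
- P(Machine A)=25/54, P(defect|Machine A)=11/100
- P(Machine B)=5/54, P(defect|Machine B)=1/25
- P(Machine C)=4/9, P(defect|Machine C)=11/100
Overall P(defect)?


P(B) = Σ P(B|Aᵢ)×P(Aᵢ)
  11/100×25/54 = 11/216
  1/25×5/54 = 1/270
  11/100×4/9 = 11/225
Sum = 559/5400

P(defect) = 559/5400 ≈ 10.35%


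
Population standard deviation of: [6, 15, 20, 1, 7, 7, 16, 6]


Mean = 78/8 = 39/4
  (6-39/4)²=225/16
  (15-39/4)²=441/16
  (20-39/4)²=1681/16
  (1-39/4)²=1225/16
  (7-39/4)²=121/16
  (7-39/4)²=121/16
  (16-39/4)²=625/16
  (6-39/4)²=225/16
Σ(x-μ)² = 583/2
σ² = (583/2)/8 = 583/16

σ = √(583/16) ≈ 6.0363


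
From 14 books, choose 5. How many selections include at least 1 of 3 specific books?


Complement: C(14,5) - C(11,5) = 2002 - 462 = 1540

1540


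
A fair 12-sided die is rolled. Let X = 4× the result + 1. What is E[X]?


E[die] = (1+12)/2 = 13/2
E[X] = 4×13/2 + 1 = 27

E[X] = 27


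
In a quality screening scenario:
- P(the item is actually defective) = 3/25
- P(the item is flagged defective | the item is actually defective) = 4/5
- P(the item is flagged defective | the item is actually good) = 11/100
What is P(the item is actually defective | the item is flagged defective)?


Using Bayes' theorem:
P(A|B) = P(B|A)·P(A) / P(B)

P(the item is flagged defective) = 4/5 × 3/25 + 11/100 × 22/25
= 12/125 + 121/1250 = 241/1250

P(the item is actually defective|the item is flagged defective) = (12/125) / (241/1250) = 120/241

P(the item is actually defective|the item is flagged defective) = 120/241 ≈ 49.79%


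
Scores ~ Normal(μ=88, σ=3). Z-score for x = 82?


z = (x - μ)/σ = (82 - 88)/3 = -2.0

z = -2.0


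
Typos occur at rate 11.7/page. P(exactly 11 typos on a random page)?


Poisson(λ=11.7): P(X=11) = e^(-λ)×λ^k/k!
= e^(-11.7) × 11.7^11 / 11!
≈ 8.293819161e-06 × 562398921542 / 39916800 ≈ 0.116854

P(X=11) ≈ 0.116854 ≈ 11.69%


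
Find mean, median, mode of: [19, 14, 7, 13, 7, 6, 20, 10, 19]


Sorted: [6, 7, 7, 10, 13, 14, 19, 19, 20]
Mean = 115/9
Median = 13
Freq: {19: 2, 14: 1, 7: 2, 13: 1, 6: 1, 20: 1, 10: 1}
Mode: [7, 19]

Mean=115/9, Median=13, Mode=[7, 19]


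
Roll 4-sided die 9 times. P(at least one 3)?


P(no 3)^9 = (3/4)^9 = 19683/262144
P(≥1) = 1 - 19683/262144 = 242461/262144

P = 242461/262144 ≈ 92.49%


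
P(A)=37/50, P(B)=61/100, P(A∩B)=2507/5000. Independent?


P(A)×P(B) = 2257/5000
P(A∩B) = 2507/5000
Not equal → NOT independent

No, not independent


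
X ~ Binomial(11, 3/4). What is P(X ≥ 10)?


P(X ≥ 10) = Σ P(X=i) for i=10..11
P(X=10) = 649539/4194304
P(X=11) = 177147/4194304
Sum = 413343/2097152

P(X ≥ 10) = 413343/2097152 ≈ 19.71%


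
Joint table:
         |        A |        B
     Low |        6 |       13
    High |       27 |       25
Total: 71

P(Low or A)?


P(Low∨A) = P(Low) + P(A) - P(Low∧A)
= (19 + 33 - 6)/71 = 46/71

P = 46/71 ≈ 64.79%


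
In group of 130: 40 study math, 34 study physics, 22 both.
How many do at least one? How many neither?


|A∪B| = 40+34-22 = 52
Neither = 130-52 = 78

At least one: 52; Neither: 78


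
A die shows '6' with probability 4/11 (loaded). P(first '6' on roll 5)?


Geometric: P(X=5) = (1-p)^(k-1)×p = (7/11)^4×4/11 = 9604/161051

P(X=5) = 9604/161051 ≈ 5.96%


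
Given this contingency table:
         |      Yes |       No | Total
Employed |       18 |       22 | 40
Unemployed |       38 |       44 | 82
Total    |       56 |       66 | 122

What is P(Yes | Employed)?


P(Yes | Employed) = 18/(18+22) = 18/40 = 9/20

P(Yes|Employed) = 9/20 ≈ 45.00%


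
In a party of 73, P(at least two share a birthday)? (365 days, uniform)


P(all different) = Π(365-i)/365 for i=0..72
= 0.000439
P(match) = 1 - 0.000439 = 0.999561

P ≈ 0.9996 ≈ 99.96%


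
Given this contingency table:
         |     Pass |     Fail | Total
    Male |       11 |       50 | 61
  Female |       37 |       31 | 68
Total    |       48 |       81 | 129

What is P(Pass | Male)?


P(Pass | Male) = 11/(11+50) = 11/61

P(Pass|Male) = 11/61 ≈ 18.03%


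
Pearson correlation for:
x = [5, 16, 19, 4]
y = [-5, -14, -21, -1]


n=4, Σx=44, Σy=-41, Σxy=-652, Σx²=658, Σy²=663
r = (4×(-652) - 44×(-41))/√((4×658 - 44²)(4×663 - (-41)²))
= -804/√(696×971) = -804/√675816 ≈ -804/822.0803 ≈ -0.9780

r ≈ -0.9780


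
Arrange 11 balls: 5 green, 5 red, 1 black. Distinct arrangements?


11!/(5!×5!×1!) = 2772

2772


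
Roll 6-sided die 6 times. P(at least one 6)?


P(no 6)^6 = (5/6)^6 = 15625/46656
P(≥1) = 1 - 15625/46656 = 31031/46656

P = 31031/46656 ≈ 66.51%


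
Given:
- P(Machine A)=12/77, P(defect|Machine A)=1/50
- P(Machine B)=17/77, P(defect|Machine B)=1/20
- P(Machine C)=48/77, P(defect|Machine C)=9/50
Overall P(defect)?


P(B) = Σ P(B|Aᵢ)×P(Aᵢ)
  1/50×12/77 = 6/1925
  1/20×17/77 = 17/1540
  9/50×48/77 = 216/1925
Sum = 139/1100

P(defect) = 139/1100 ≈ 12.64%


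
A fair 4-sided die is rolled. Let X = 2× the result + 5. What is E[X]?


E[die] = (1+4)/2 = 5/2
E[X] = 2×5/2 + 5 = 10

E[X] = 10


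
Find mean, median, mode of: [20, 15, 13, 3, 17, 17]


Sorted: [3, 13, 15, 17, 17, 20]
Mean = 85/6
Median = 16
Freq: {20: 1, 15: 1, 13: 1, 3: 1, 17: 2}
Mode: [17]

Mean=85/6, Median=16, Mode=17


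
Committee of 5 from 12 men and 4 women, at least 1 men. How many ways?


Count by #men:
  1M,4W: C(12,1)×C(4,4)=12
  2M,3W: C(12,2)×C(4,3)=264
  3M,2W: C(12,3)×C(4,2)=1320
  4M,1W: C(12,4)×C(4,1)=1980
  5M,0W: C(12,5)×C(4,0)=792
Total = 4368

4368


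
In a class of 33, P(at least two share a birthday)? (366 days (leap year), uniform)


P(all different) = Π(366-i)/366 for i=0..32
= 0.225976
P(match) = 1 - 0.225976 = 0.774024

P ≈ 0.7740 ≈ 77.40%


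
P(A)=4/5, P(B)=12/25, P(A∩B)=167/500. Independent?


P(A)×P(B) = 48/125
P(A∩B) = 167/500
Not equal → NOT independent

No, not independent


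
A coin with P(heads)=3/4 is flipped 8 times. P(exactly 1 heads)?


Binomial: P(X=1) = C(8,1)×p^1×(1-p)^7
= 8 × 3/4 × 1/16384 = 3/8192

P(X=1) = 3/8192 ≈ 0.04%


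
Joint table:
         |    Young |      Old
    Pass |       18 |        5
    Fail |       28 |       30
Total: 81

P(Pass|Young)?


P(Pass|Young) = 18/(18+28) = 18/46 = 9/23

P = 9/23 ≈ 39.13%


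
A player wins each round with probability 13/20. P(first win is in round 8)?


Geometric: P(X=8) = (1-p)^(k-1)×p = (7/20)^7×13/20 = 10706059/25600000000

P(X=8) = 10706059/25600000000 ≈ 0.04%


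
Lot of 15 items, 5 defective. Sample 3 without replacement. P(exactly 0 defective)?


Hypergeometric: C(5,0)×C(10,3)/C(15,3)
= 1×120/455 = 24/91

P(X=0) = 24/91 ≈ 26.37%


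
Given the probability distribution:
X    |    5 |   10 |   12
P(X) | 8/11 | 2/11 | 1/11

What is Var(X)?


E[X] = 72/11
E[X²] = 544/11
Var(X) = E[X²] - (E[X])² = 544/11 - 5184/121 = 800/121

Var(X) = 800/121 ≈ 6.6116


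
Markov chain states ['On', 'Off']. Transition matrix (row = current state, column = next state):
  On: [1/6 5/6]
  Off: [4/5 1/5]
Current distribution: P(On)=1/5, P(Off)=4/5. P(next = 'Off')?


P(next=Off) = Σᵢ P(now=i)×P(i→Off)
= 1/5×5/6 + 4/5×1/5
= 1/6 + 4/25 = 49/150

P = 49/150 ≈ 0.3267


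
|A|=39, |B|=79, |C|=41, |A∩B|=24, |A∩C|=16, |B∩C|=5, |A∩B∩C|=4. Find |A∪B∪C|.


|A∪B∪C| = 39+79+41-24-16-5+4 = 118

|A∪B∪C| = 118


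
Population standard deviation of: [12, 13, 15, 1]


Mean = 41/4
  (12-41/4)²=49/16
  (13-41/4)²=121/16
  (15-41/4)²=361/16
  (1-41/4)²=1369/16
Σ(x-μ)² = 475/4
σ² = (475/4)/4 = 475/16

σ = √(475/16) ≈ 5.4486


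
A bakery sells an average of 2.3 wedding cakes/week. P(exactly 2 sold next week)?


Poisson(λ=2.3): P(X=2) = e^(-λ)×λ^k/k!
= e^(-2.3) × 2.3^2 / 2!
≈ 0.1002588437 × 5.29 / 2 ≈ 0.265185

P(X=2) ≈ 0.265185 ≈ 26.52%


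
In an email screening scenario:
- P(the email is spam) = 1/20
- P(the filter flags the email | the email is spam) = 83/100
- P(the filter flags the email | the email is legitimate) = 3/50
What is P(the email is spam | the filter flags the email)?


Using Bayes' theorem:
P(A|B) = P(B|A)·P(A) / P(B)

P(the filter flags the email) = 83/100 × 1/20 + 3/50 × 19/20
= 83/2000 + 57/1000 = 197/2000

P(the email is spam|the filter flags the email) = (83/2000) / (197/2000) = 83/197

P(the email is spam|the filter flags the email) = 83/197 ≈ 42.13%


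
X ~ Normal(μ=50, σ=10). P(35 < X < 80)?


z₁=(35-50)/10=-1.5, z₂=(80-50)/10=3.0
P = Φ(3.0) - Φ(-1.5) = 0.998650 - 0.066807 = 0.931843 ≈ 0.9318

P(35 < X < 80) ≈ 0.9318


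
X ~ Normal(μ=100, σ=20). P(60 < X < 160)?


z₁=(60-100)/20=-2.0, z₂=(160-100)/20=3.0
P = Φ(3.0) - Φ(-2.0) = 0.998650 - 0.022750 = 0.975900 ≈ 0.9759

P(60 < X < 160) ≈ 0.9759


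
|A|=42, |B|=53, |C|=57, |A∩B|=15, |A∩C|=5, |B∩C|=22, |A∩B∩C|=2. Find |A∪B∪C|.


|A∪B∪C| = 42+53+57-15-5-22+2 = 112

|A∪B∪C| = 112


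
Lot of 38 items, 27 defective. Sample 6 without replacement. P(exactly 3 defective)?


Hypergeometric: C(27,3)×C(11,3)/C(38,6)
= 2925×165/2760681 = 14625/83657

P(X=3) = 14625/83657 ≈ 17.48%


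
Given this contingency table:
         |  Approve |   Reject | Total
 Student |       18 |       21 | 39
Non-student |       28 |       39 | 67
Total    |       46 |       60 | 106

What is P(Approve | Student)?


P(Approve | Student) = 18/(18+21) = 18/39 = 6/13

P(Approve|Student) = 6/13 ≈ 46.15%


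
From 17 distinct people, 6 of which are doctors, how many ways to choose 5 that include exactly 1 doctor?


Choose 1 of the 6 doctors and 4 of the other 11 people:
C(6,1)×C(11,4) = 6×330 = 1980

1980


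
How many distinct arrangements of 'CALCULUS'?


Letters: 8, freq: {'C': 2, 'A': 1, 'L': 2, 'U': 2, 'S': 1}
8!/(2!×1!×2!×2!×1!) = 40320/8 = 5040

5040


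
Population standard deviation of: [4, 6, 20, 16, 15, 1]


Mean = 62/6 = 31/3
  (4-31/3)²=361/9
  (6-31/3)²=169/9
  (20-31/3)²=841/9
  (16-31/3)²=289/9
  (15-31/3)²=196/9
  (1-31/3)²=784/9
Σ(x-μ)² = 880/3
σ² = (880/3)/6 = 440/9

σ = √(440/9) ≈ 6.9921


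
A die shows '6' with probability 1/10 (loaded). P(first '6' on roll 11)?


Geometric: P(X=11) = (1-p)^(k-1)×p = (9/10)^10×1/10 = 3486784401/100000000000

P(X=11) = 3486784401/100000000000 ≈ 3.49%


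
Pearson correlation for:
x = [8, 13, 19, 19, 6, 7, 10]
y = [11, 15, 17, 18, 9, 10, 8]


n=7, Σx=82, Σy=88, Σxy=1152, Σx²=1140, Σy²=1204
r = (7×1152 - 82×88)/√((7×1140 - 82²)(7×1204 - 88²))
= 848/√(1256×684) = 848/√859104 ≈ 848/926.8786 ≈ 0.9149

r ≈ 0.9149


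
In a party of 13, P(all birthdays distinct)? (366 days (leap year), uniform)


P(all different) = Π(366-i)/366 for i=0..12
= (366/366)×(365/366)×...×(354/366)
= 0.806071

P ≈ 0.8061 ≈ 80.61%


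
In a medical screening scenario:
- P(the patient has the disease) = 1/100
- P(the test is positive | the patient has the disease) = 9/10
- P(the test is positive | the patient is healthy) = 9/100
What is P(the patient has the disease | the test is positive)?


Using Bayes' theorem:
P(A|B) = P(B|A)·P(A) / P(B)

P(the test is positive) = 9/10 × 1/100 + 9/100 × 99/100
= 9/1000 + 891/10000 = 981/10000

P(the patient has the disease|the test is positive) = (9/1000) / (981/10000) = 10/109

P(the patient has the disease|the test is positive) = 10/109 ≈ 9.17%


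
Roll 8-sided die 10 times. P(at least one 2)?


P(no 2)^10 = (7/8)^10 = 282475249/1073741824
P(≥1) = 1 - 282475249/1073741824 = 791266575/1073741824

P = 791266575/1073741824 ≈ 73.69%


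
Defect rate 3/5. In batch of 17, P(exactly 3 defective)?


Binomial: P(X=3) = C(17,3)×p^3×(1-p)^14
= 680 × 27/125 × 16384/6103515625 = 60162048/152587890625

P(X=3) = 60162048/152587890625 ≈ 0.04%


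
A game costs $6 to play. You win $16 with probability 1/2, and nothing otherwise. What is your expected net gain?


E[gain] = (16-6)×1/2 + (-6)×1/2
= 5 - 3 = 2

Expected net gain = $2 ≈ $2.00


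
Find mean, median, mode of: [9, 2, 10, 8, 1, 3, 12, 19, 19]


Sorted: [1, 2, 3, 8, 9, 10, 12, 19, 19]
Mean = 83/9
Median = 9
Freq: {9: 1, 2: 1, 10: 1, 8: 1, 1: 1, 3: 1, 12: 1, 19: 2}
Mode: [19]

Mean=83/9, Median=9, Mode=19


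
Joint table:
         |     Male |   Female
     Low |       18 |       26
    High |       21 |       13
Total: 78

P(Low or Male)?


P(Low∨Male) = P(Low) + P(Male) - P(Low∧Male)
= (44 + 39 - 18)/78 = 65/78 = 5/6

P = 5/6 ≈ 83.33%


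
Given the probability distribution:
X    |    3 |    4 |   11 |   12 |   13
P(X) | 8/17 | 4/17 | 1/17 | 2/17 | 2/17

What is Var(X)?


E[X] = 101/17
E[X²] = 883/17
Var(X) = E[X²] - (E[X])² = 883/17 - 10201/289 = 4810/289

Var(X) = 4810/289 ≈ 16.6436


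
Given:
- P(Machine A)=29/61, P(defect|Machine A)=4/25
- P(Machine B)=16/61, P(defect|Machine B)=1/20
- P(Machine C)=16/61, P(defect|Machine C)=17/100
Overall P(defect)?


P(B) = Σ P(B|Aᵢ)×P(Aᵢ)
  4/25×29/61 = 116/1525
  1/20×16/61 = 4/305
  17/100×16/61 = 68/1525
Sum = 204/1525

P(defect) = 204/1525 ≈ 13.38%


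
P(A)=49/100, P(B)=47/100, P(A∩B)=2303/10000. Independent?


P(A)×P(B) = 2303/10000
P(A∩B) = 2303/10000
Equal ✓ → Independent

Yes, independent


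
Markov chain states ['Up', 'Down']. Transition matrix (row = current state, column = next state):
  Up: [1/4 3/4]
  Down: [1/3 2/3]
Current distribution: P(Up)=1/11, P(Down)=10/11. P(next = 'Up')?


P(next=Up) = Σᵢ P(now=i)×P(i→Up)
= 1/11×1/4 + 10/11×1/3
= 1/44 + 10/33 = 43/132

P = 43/132 ≈ 0.3258


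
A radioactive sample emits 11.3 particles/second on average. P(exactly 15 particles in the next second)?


Poisson(λ=11.3): P(X=15) = e^(-λ)×λ^k/k!
= e^(-11.3) × 11.3^15 / 15!
≈ 1.237292426e-05 × 6.2542703777e+15 / 1307674368000 ≈ 0.059177

P(X=15) ≈ 0.059177 ≈ 5.92%


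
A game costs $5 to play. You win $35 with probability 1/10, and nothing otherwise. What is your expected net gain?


E[gain] = (35-5)×1/10 + (-5)×9/10
= 3 - 9/2 = -3/2

Expected net gain = $-3/2 ≈ $-1.50


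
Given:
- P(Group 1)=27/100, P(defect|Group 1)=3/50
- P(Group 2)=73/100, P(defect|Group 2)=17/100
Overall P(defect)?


P(B) = Σ P(B|Aᵢ)×P(Aᵢ)
  3/50×27/100 = 81/5000
  17/100×73/100 = 1241/10000
Sum = 1403/10000

P(defect) = 1403/10000 ≈ 14.03%


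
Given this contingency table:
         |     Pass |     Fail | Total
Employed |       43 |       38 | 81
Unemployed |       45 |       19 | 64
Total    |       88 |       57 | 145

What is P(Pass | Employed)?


P(Pass | Employed) = 43/(43+38) = 43/81

P(Pass|Employed) = 43/81 ≈ 53.09%


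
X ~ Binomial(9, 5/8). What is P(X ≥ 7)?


P(X ≥ 7) = Σ P(X=i) for i=7..9
P(X=7) = 6328125/33554432
P(X=8) = 10546875/134217728
P(X=9) = 1953125/134217728
Sum = 9453125/33554432

P(X ≥ 7) = 9453125/33554432 ≈ 28.17%


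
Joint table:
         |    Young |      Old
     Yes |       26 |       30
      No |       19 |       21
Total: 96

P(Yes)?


P(Yes) = (26+30)/96 = 56/96 = 7/12

P(Yes) = 7/12 ≈ 58.33%


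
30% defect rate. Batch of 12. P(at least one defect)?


P(all good) = (7/10)^12 = 13841287201/1000000000000
P(≥1 defect) = 986158712799/1000000000000

P = 986158712799/1000000000000 ≈ 98.62%


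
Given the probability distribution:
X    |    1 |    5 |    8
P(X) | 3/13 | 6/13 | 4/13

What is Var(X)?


E[X] = 5
E[X²] = 409/13
Var(X) = E[X²] - (E[X])² = 409/13 - 25 = 84/13

Var(X) = 84/13 ≈ 6.4615


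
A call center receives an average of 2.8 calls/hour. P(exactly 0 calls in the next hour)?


Poisson(λ=2.8): P(X=0) = e^(-λ)×λ^k/k!
= e^(-2.8) × 2.8^0 / 0!
≈ 0.06081006263 × 1 / 1 ≈ 0.060810

P(X=0) ≈ 0.060810 ≈ 6.08%


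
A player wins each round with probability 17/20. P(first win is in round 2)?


Geometric: P(X=2) = (1-p)^(k-1)×p = (3/20)^1×17/20 = 51/400

P(X=2) = 51/400 ≈ 12.75%


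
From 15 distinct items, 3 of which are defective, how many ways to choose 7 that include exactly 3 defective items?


Choose 3 of the 3 defective items and 4 of the other 12 items:
C(3,3)×C(12,4) = 1×495 = 495

495


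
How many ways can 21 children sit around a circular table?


Circular arrangements of 21 distinct objects: fix one position to break rotational symmetry.
(n-1)! = 20! = 2432902008176640000

2432902008176640000


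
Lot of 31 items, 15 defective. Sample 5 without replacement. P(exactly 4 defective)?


Hypergeometric: C(15,4)×C(16,1)/C(31,5)
= 1365×16/169911 = 1040/8091

P(X=4) = 1040/8091 ≈ 12.85%
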